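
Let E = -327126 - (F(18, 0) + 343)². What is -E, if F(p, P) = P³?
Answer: 444775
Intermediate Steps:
E = -444775 (E = -327126 - (0³ + 343)² = -327126 - (0 + 343)² = -327126 - 1*343² = -327126 - 1*117649 = -327126 - 117649 = -444775)
-E = -1*(-444775) = 444775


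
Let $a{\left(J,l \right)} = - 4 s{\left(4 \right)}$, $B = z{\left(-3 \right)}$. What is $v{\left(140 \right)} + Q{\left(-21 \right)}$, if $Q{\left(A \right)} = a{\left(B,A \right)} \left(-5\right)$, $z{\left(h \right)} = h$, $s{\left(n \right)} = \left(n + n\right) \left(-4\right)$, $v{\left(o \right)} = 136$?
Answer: $-504$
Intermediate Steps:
$s{\left(n \right)} = - 8 n$ ($s{\left(n \right)} = 2 n \left(-4\right) = - 8 n$)
$B = -3$
$a{\left(J,l \right)} = 128$ ($a{\left(J,l \right)} = - 4 \left(\left(-8\right) 4\right) = \left(-4\right) \left(-32\right) = 128$)
$Q{\left(A \right)} = -640$ ($Q{\left(A \right)} = 128 \left(-5\right) = -640$)
$v{\left(140 \right)} + Q{\left(-21 \right)} = 136 - 640 = -504$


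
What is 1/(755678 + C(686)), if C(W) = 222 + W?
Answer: 1/756586 ≈ 1.3217e-6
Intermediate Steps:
1/(755678 + C(686)) = 1/(755678 + (222 + 686)) = 1/(755678 + 908) = 1/756586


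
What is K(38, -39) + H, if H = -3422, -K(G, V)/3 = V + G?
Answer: -3419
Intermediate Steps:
K(G, V) = -3*G - 3*V (K(G, V) = -3*(V + G) = -3*(G + V) = -3*G - 3*V)
K(38, -39) + H = (-3*38 - 3*(-39)) - 3422 = (-114 + 117) - 3422 = 3 - 3422 = -3419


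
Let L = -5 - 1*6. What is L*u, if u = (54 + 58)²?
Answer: -137984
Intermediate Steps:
u = 12544 (u = 112² = 12544)
L = -11 (L = -5 - 6 = -11)
L*u = -11*12544 = -137984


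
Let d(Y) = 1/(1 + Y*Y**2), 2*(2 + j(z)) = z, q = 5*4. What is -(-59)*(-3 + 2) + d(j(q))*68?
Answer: -30199/513 ≈ -58.867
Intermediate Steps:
q = 20
j(z) = -2 + z/2
d(Y) = 1/(1 + Y**3)
-(-59)*(-3 + 2) + d(j(q))*68 = -(-59)*(-3 + 2) + 68/(1 + (-2 + (1/2)*20)**3) = -(-59)*(-1) + 68/(1 + (-2 + 10)**3) = -59*1 + 68/(1 + 8**3) = -59 + 68/(1 + 512) = -59 + 68/513 = -30199/513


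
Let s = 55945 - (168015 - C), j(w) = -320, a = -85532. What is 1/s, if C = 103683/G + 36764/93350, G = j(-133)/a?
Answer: 746800/20612501671427 ≈ 3.6230e-8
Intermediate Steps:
G = 80/21383 (G = -320/(-85532) = -320*(-1/85532) = 80/21383 ≈ 0.0037413)
C = 20696195547427/746800 (C = 103683/(80/21383) + 36764/93350 = 103683*(21383/80) + 36764*(1/93350) = 2217053589/80 + 18382/46675 = 20696195547427/746800 ≈ 2.7713e+7)
s = 20612501671427/746800 (s = 55945 - (168015 - 1*20696195547427/746800) = 55945 - (168015 - 20696195547427/746800) = 55945 - 1*(-20570721945427/746800) = 55945 + 20570721945427/746800 = 20612501671427/746800 ≈ 2.7601e+7)
1/s = 1/(20612501671427/746800) = 746800/20612501671427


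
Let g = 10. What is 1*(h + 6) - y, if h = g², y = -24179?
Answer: 24285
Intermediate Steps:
h = 100 (h = 10² = 100)
1*(h + 6) - y = 1*(100 + 6) - 1*(-24179) = 1*106 + 24179 = 106 + 24179 = 24285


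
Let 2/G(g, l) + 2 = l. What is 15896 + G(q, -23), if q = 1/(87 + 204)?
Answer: 397398/25 ≈ 15896.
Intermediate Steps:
q = 1/291 ≈ 0.0034364
G(g, l) = 2/(-2 + l)
15896 + G(q, -23) = 15896 + 2/(-2 - 23) = 15896 + 2/(-25) = 15896 + 2*(-1/25) = 15896 - 2/25 = 397398/25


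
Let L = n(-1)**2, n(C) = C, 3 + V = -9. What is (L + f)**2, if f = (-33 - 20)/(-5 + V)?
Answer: 4900/289 ≈ 16.955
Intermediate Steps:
V = -12 (V = -3 - 9 = -12)
L = 1 (L = (-1)**2 = 1)
f = 53/17 (f = (-33 - 20)/(-5 - 12) = -53/(-17) = -53*(-1/17) = 53/17 ≈ 3.1176)
(L + f)**2 = (1 + 53/17)**2 = (70/17)**2 = 4900/289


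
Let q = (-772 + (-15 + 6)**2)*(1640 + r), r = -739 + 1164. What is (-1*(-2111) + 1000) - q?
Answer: 1430026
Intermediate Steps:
r = 425
q = -1426915 (q = (-772 + (-15 + 6)**2)*(1640 + 425) = (-772 + (-9)**2)*2065 = (-772 + 81)*2065 = -691*2065 = -1426915)
(-1*(-2111) + 1000) - q = (-1*(-2111) + 1000) - 1*(-1426915) = (2111 + 1000) + 1426915 = 3111 + 1426915 = 1430026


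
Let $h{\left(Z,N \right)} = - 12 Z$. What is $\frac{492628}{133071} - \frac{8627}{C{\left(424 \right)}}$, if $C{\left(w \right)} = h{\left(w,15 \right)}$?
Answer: $\frac{1218164927}{225688416} \approx 5.3976$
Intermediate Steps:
$C{\left(w \right)} = - 12 w$
$\frac{492628}{133071} - \frac{8627}{C{\left(424 \right)}} = \frac{492628}{133071} - \frac{8627}{\left(-12\right) 424} = 492628 \cdot \frac{1}{133071} - \frac{8627}{-5088} = \frac{492628}{133071} - - \frac{8627}{5088} = \frac{492628}{133071} + \frac{8627}{5088} = \frac{1218164927}{225688416}$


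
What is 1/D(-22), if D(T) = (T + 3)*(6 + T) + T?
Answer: 1/282 ≈ 0.0035461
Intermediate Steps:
D(T) = T + (3 + T)*(6 + T) (D(T) = (3 + T)*(6 + T) + T = T + (3 + T)*(6 + T))
1/D(-22) = 1/(18 + (-22)² + 10*(-22)) = 1/(18 + 484 - 220) = 1/282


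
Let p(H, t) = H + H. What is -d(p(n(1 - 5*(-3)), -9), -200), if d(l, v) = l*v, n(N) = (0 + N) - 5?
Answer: 4400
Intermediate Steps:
n(N) = -5 + N (n(N) = N - 5 = -5 + N)
p(H, t) = 2*H
-d(p(n(1 - 5*(-3)), -9), -200) = -2*(-5 + (1 - 5*(-3)))*(-200) = -2*(-5 + (1 + 15))*(-200) = -2*(-5 + 16)*(-200) = -2*11*(-200) = -22*(-200) = -1*(-4400) = 4400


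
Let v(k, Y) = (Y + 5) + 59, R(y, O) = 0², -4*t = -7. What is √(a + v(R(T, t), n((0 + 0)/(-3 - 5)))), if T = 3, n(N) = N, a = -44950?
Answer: I*√44886 ≈ 211.86*I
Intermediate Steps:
t = 7/4 (t = -¼*(-7) = 7/4 ≈ 1.7500)
R(y, O) = 0
v(k, Y) = 64 + Y (v(k, Y) = (5 + Y) + 59 = 64 + Y)
√(a + v(R(T, t), n((0 + 0)/(-3 - 5)))) = √(-44950 + (64 + (0 + 0)/(-3 - 5))) = √(-44950 + (64 + 0/(-8))) = √(-44950 + (64 + 0*(-⅛))) = √(-44950 + (64 + 0)) = √(-44950 + 64) = √(-44886) = I*√44886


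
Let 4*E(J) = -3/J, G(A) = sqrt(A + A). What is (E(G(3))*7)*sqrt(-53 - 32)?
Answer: -7*I*sqrt(510)/8 ≈ -19.76*I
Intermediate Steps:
G(A) = sqrt(2)*sqrt(A) (G(A) = sqrt(2*A) = sqrt(2)*sqrt(A))
E(J) = -3/(4*J) (E(J) = (-3/J)/4 = -3/(4*J))
(E(G(3))*7)*sqrt(-53 - 32) = (-3*sqrt(6)/6/4*7)*sqrt(-53 - 32) = (-3*sqrt(6)/6/4*7)*sqrt(-85) = (-sqrt(6)/8*7)*(I*sqrt(85)) = (-7*sqrt(6)/8)*(I*sqrt(85)) = -7*I*sqrt(510)/8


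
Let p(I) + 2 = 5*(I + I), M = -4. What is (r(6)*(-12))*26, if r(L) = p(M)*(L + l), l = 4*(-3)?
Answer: -78624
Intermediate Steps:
p(I) = -2 + 10*I (p(I) = -2 + 5*(I + I) = -2 + 5*(2*I) = -2 + 10*I)
l = -12
r(L) = 504 - 42*L (r(L) = (-2 + 10*(-4))*(L - 12) = (-2 - 40)*(-12 + L) = -42*(-12 + L) = 504 - 42*L)
(r(6)*(-12))*26 = ((504 - 42*6)*(-12))*26 = ((504 - 252)*(-12))*26 = (252*(-12))*26 = -3024*26 = -78624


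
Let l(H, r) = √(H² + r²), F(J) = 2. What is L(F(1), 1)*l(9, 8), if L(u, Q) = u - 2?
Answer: 0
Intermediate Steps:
L(u, Q) = -2 + u
L(F(1), 1)*l(9, 8) = (-2 + 2)*√(9² + 8²) = 0*√(81 + 64) = 0*√145 = 0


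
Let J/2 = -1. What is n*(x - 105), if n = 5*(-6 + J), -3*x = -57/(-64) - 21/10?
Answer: 33471/8 ≈ 4183.9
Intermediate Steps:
J = -2 (J = 2*(-1) = -2)
x = 129/320 (x = -(-57/(-64) - 21/10)/3 = -(-57*(-1/64) - 21*⅒)/3 = -(57/64 - 21/10)/3 = -⅓*(-387/320) = 129/320 ≈ 0.40312)
n = -40 (n = 5*(-6 - 2) = 5*(-8) = -40)
n*(x - 105) = -40*(129/320 - 105) = -40*(-33471/320) = 33471/8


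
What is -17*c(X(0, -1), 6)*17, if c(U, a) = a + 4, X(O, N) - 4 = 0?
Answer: -2890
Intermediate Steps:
X(O, N) = 4 (X(O, N) = 4 + 0 = 4)
c(U, a) = 4 + a
-17*c(X(0, -1), 6)*17 = -17*(4 + 6)*17 = -17*10*17 = -170*17 = -2890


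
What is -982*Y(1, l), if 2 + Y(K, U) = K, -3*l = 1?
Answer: 982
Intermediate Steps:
l = -⅓ (l = -⅓*1 = -⅓ ≈ -0.33333)
Y(K, U) = -2 + K
-982*Y(1, l) = -982*(-2 + 1) = -982*(-1) = 982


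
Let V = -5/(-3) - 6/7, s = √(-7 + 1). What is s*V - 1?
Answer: -1 + 17*I*√6/21 ≈ -1.0 + 1.9829*I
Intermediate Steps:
s = I*√6 (s = √(-6) = I*√6 ≈ 2.4495*I)
V = 17/21 (V = -5*(-⅓) - 6*⅐ = 5/3 - 6/7 = 17/21 ≈ 0.80952)
s*V - 1 = (I*√6)*(17/21) - 1 = 17*I*√6/21 - 1 = -1 + 17*I*√6/21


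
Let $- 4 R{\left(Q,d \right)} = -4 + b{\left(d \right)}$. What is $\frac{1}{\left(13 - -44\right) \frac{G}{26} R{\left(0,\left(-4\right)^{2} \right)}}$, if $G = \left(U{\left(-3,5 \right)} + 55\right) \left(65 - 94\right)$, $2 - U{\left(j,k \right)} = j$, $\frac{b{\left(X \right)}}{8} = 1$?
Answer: $\frac{13}{49590} \approx 0.00026215$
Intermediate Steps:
$b{\left(X \right)} = 8$ ($b{\left(X \right)} = 8 \cdot 1 = 8$)
$U{\left(j,k \right)} = 2 - j$
$R{\left(Q,d \right)} = -1$ ($R{\left(Q,d \right)} = - \frac{-4 + 8}{4} = \left(- \frac{1}{4}\right) 4 = -1$)
$G = -1740$ ($G = \left(\left(2 - -3\right) + 55\right) \left(65 - 94\right) = \left(\left(2 + 3\right) + 55\right) \left(-29\right) = \left(5 + 55\right) \left(-29\right) = 60 \left(-29\right) = -1740$)
$\frac{1}{\left(13 - -44\right) \frac{G}{26} R{\left(0,\left(-4\right)^{2} \right)}} = \frac{1}{\left(13 - -44\right) \left(- \frac{1740}{26}\right) \left(-1\right)} = \frac{1}{\left(13 + 44\right) \left(\left(-1740\right) \frac{1}{26}\right) \left(-1\right)} = \frac{1}{57 \left(- \frac{870}{13}\right) \left(-1\right)} = \frac{1}{\left(- \frac{49590}{13}\right) \left(-1\right)} = \frac{1}{\frac{49590}{13}} = \frac{13}{49590}$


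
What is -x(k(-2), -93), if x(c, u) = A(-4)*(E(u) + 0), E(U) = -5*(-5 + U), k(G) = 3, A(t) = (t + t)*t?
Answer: -15680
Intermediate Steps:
A(t) = 2*t² (A(t) = (2*t)*t = 2*t²)
E(U) = 25 - 5*U
x(c, u) = 800 - 160*u (x(c, u) = (2*(-4)²)*((25 - 5*u) + 0) = (2*16)*(25 - 5*u) = 32*(25 - 5*u) = 800 - 160*u)
-x(k(-2), -93) = -(800 - 160*(-93)) = -(800 + 14880) = -1*15680 = -15680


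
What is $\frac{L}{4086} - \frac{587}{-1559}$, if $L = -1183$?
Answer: $\frac{554185}{6370074} \approx 0.086998$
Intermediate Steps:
$\frac{L}{4086} - \frac{587}{-1559} = - \frac{1183}{4086} - \frac{587}{-1559} = \left(-1183\right) \frac{1}{4086} - - \frac{587}{1559} = - \frac{1183}{4086} + \frac{587}{1559} = \frac{554185}{6370074}$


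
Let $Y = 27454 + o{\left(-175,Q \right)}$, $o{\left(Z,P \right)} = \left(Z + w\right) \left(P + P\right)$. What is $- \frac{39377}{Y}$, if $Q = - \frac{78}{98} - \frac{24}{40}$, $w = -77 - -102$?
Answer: $- \frac{1929473}{1365766} \approx -1.4127$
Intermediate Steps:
$w = 25$ ($w = -77 + 102 = 25$)
$Q = - \frac{342}{245}$ ($Q = \left(-78\right) \frac{1}{98} - \frac{3}{5} = - \frac{39}{49} - \frac{3}{5} = - \frac{342}{245} \approx -1.3959$)
$o{\left(Z,P \right)} = 2 P \left(25 + Z\right)$ ($o{\left(Z,P \right)} = \left(Z + 25\right) \left(P + P\right) = \left(25 + Z\right) 2 P = 2 P \left(25 + Z\right)$)
$Y = \frac{1365766}{49}$ ($Y = 27454 + 2 \left(- \frac{342}{245}\right) \left(25 - 175\right) = 27454 + 2 \left(- \frac{342}{245}\right) \left(-150\right) = 27454 + \frac{20520}{49} = \frac{1365766}{49} \approx 27873.0$)
$- \frac{39377}{Y} = - \frac{39377}{\frac{1365766}{49}} = \left(-39377\right) \frac{49}{1365766} = - \frac{1929473}{1365766}$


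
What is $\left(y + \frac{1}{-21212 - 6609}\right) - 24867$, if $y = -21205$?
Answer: $- \frac{1281769113}{27821} \approx -46072.0$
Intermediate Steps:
$\left(y + \frac{1}{-21212 - 6609}\right) - 24867 = \left(-21205 + \frac{1}{-21212 - 6609}\right) - 24867 = \left(-21205 + \frac{1}{-27821}\right) - 24867 = \left(-21205 - \frac{1}{27821}\right) - 24867 = - \frac{589944306}{27821} - 24867 = - \frac{1281769113}{27821}$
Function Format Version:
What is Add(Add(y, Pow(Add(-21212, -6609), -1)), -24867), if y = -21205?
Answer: Rational(-1281769113, 27821) ≈ -46072.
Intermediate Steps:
Add(Add(y, Pow(Add(-21212, -6609), -1)), -24867) = Add(Add(-21205, Pow(Add(-21212, -6609), -1)), -24867) = Add(Add(-21205, Pow(-27821, -1)), -24867) = Add(Add(-21205, Rational(-1, 27821)), -24867) = Add(Rational(-589944306, 27821), -24867) = Rational(-1281769113, 27821)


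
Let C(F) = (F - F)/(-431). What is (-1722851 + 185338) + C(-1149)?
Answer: -1537513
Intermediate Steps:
C(F) = 0 (C(F) = 0*(-1/431) = 0)
(-1722851 + 185338) + C(-1149) = (-1722851 + 185338) + 0 = -1537513 + 0 = -1537513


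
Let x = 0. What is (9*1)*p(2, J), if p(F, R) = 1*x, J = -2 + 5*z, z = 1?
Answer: 0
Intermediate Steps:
J = 3 (J = -2 + 5*1 = -2 + 5 = 3)
p(F, R) = 0 (p(F, R) = 1*0 = 0)
(9*1)*p(2, J) = (9*1)*0 = 9*0 = 0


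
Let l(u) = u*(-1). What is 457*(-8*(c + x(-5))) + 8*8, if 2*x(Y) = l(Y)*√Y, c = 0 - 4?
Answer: 14688 - 9140*I*√5 ≈ 14688.0 - 20438.0*I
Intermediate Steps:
c = -4
l(u) = -u
x(Y) = -Y^(3/2)/2 (x(Y) = ((-Y)*√Y)/2 = (-Y^(3/2))/2 = -Y^(3/2)/2)
457*(-8*(c + x(-5))) + 8*8 = 457*(-8*(-4 - (-5)*I*√5/2)) + 8*8 = 457*(-8*(-4 - (-5)*I*√5/2)) + 64 = 457*(-8*(-4 + 5*I*√5/2)) + 64 = 457*(32 - 20*I*√5) + 64 = (14624 - 9140*I*√5) + 64 = 14688 - 9140*I*√5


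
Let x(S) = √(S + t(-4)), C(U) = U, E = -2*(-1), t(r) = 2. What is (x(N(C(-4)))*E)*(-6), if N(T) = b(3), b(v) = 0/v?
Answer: -12*√2 ≈ -16.971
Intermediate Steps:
b(v) = 0
E = 2
N(T) = 0
x(S) = √(2 + S) (x(S) = √(S + 2) = √(2 + S))
(x(N(C(-4)))*E)*(-6) = (√(2 + 0)*2)*(-6) = (√2*2)*(-6) = (2*√2)*(-6) = -12*√2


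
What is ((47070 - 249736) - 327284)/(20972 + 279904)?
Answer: -88325/50146 ≈ -1.7614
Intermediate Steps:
((47070 - 249736) - 327284)/(20972 + 279904) = (-202666 - 327284)/300876 = -529950*1/300876 = -88325/50146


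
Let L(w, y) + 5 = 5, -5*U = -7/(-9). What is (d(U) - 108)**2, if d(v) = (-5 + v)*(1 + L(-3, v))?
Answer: 25928464/2025 ≈ 12804.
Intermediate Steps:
U = -7/45 (U = -(-7)/(5*(-9)) = -(-7)*(-1)/(5*9) = -1/5*7/9 = -7/45 ≈ -0.15556)
L(w, y) = 0 (L(w, y) = -5 + 5 = 0)
d(v) = -5 + v (d(v) = (-5 + v)*(1 + 0) = (-5 + v)*1 = -5 + v)
(d(U) - 108)**2 = ((-5 - 7/45) - 108)**2 = (-232/45 - 108)**2 = (-5092/45)**2 = 25928464/2025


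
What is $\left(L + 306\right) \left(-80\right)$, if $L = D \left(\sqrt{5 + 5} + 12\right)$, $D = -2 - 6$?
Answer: $-16800 + 640 \sqrt{10} \approx -14776.0$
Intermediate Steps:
$D = -8$ ($D = -2 - 6 = -8$)
$L = -96 - 8 \sqrt{10}$ ($L = - 8 \left(\sqrt{5 + 5} + 12\right) = - 8 \left(\sqrt{10} + 12\right) = - 8 \left(12 + \sqrt{10}\right) = -96 - 8 \sqrt{10} \approx -121.3$)
$\left(L + 306\right) \left(-80\right) = \left(\left(-96 - 8 \sqrt{10}\right) + 306\right) \left(-80\right) = \left(210 - 8 \sqrt{10}\right) \left(-80\right) = -16800 + 640 \sqrt{10}$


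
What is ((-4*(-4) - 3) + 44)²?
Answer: 3249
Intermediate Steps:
((-4*(-4) - 3) + 44)² = ((16 - 3) + 44)² = (13 + 44)² = 57² = 3249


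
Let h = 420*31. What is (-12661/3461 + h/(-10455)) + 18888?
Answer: 45552014631/2412317 ≈ 18883.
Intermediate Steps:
h = 13020
(-12661/3461 + h/(-10455)) + 18888 = (-12661/3461 + 13020/(-10455)) + 18888 = (-12661*1/3461 + 13020*(-1/10455)) + 18888 = (-12661/3461 - 868/697) + 18888 = -11828865/2412317 + 18888 = 45552014631/2412317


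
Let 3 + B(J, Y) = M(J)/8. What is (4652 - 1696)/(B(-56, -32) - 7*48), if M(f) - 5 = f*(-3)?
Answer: -23648/2539 ≈ -9.3139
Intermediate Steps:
M(f) = 5 - 3*f (M(f) = 5 + f*(-3) = 5 - 3*f)
B(J, Y) = -19/8 - 3*J/8 (B(J, Y) = -3 + (5 - 3*J)/8 = -3 + (5 - 3*J)*(1/8) = -3 + (5/8 - 3*J/8) = -19/8 - 3*J/8)
(4652 - 1696)/(B(-56, -32) - 7*48) = (4652 - 1696)/((-19/8 - 3/8*(-56)) - 7*48) = 2956/((-19/8 + 21) - 336) = 2956/(149/8 - 336) = 2956/(-2539/8) = 2956*(-8/2539) = -23648/2539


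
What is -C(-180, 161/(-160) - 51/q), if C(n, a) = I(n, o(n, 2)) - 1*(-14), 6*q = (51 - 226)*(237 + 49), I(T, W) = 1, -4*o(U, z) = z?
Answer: -15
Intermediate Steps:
o(U, z) = -z/4
q = -25025/3 (q = ((51 - 226)*(237 + 49))/6 = (-175*286)/6 = (⅙)*(-50050) = -25025/3 ≈ -8341.7)
C(n, a) = 15 (C(n, a) = 1 - 1*(-14) = 1 + 14 = 15)
-C(-180, 161/(-160) - 51/q) = -1*15 = -15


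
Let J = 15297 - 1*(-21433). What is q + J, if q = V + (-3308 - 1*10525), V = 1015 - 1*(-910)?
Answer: 24822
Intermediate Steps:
V = 1925 (V = 1015 + 910 = 1925)
J = 36730 (J = 15297 + 21433 = 36730)
q = -11908 (q = 1925 + (-3308 - 1*10525) = 1925 + (-3308 - 10525) = 1925 - 13833 = -11908)
q + J = -11908 + 36730 = 24822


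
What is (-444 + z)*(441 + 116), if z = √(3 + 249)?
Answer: -247308 + 3342*√7 ≈ -2.3847e+5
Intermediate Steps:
z = 6*√7 (z = √252 = 6*√7 ≈ 15.875)
(-444 + z)*(441 + 116) = (-444 + 6*√7)*(441 + 116) = (-444 + 6*√7)*557 = -247308 + 3342*√7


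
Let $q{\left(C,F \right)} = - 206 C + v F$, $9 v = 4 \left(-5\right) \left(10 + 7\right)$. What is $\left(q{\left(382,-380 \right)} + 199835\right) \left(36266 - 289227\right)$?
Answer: $- \frac{308482651007}{9} \approx -3.4276 \cdot 10^{10}$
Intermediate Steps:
$v = - \frac{340}{9}$ ($v = \frac{4 \left(-5\right) \left(10 + 7\right)}{9} = \frac{\left(-20\right) 17}{9} = \frac{1}{9} \left(-340\right) = - \frac{340}{9} \approx -37.778$)
$q{\left(C,F \right)} = - 206 C - \frac{340 F}{9}$
$\left(q{\left(382,-380 \right)} + 199835\right) \left(36266 - 289227\right) = \left(\left(\left(-206\right) 382 - - \frac{129200}{9}\right) + 199835\right) \left(36266 - 289227\right) = \left(\left(-78692 + \frac{129200}{9}\right) + 199835\right) \left(-252961\right) = \left(- \frac{579028}{9} + 199835\right) \left(-252961\right) = \frac{1219487}{9} \left(-252961\right) = - \frac{308482651007}{9}$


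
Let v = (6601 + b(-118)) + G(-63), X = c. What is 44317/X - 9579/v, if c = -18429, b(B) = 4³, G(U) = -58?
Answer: -469333810/121760403 ≈ -3.8546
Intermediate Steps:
b(B) = 64
X = -18429
v = 6607 (v = (6601 + 64) - 58 = 6665 - 58 = 6607)
44317/X - 9579/v = 44317/(-18429) - 9579/6607 = 44317*(-1/18429) - 9579*1/6607 = -44317/18429 - 9579/6607 = -469333810/121760403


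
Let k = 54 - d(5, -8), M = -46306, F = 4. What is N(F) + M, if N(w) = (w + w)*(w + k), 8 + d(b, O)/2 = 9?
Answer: -45858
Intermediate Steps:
d(b, O) = 2 (d(b, O) = -16 + 2*9 = -16 + 18 = 2)
k = 52 (k = 54 - 1*2 = 54 - 2 = 52)
N(w) = 2*w*(52 + w) (N(w) = (w + w)*(w + 52) = (2*w)*(52 + w) = 2*w*(52 + w))
N(F) + M = 2*4*(52 + 4) - 46306 = 2*4*56 - 46306 = 448 - 46306 = -45858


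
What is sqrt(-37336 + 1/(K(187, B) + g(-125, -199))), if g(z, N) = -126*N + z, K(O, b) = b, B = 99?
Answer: I*sqrt(5856173099274)/12524 ≈ 193.23*I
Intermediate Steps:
g(z, N) = z - 126*N
sqrt(-37336 + 1/(K(187, B) + g(-125, -199))) = sqrt(-37336 + 1/(99 + (-125 - 126*(-199)))) = sqrt(-37336 + 1/(99 + (-125 + 25074))) = sqrt(-37336 + 1/(99 + 24949)) = sqrt(-37336 + 1/25048) = sqrt(-935192127/25048) = I*sqrt(5856173099274)/12524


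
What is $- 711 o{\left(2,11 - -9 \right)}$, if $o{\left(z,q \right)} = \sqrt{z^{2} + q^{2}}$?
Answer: $- 1422 \sqrt{101} \approx -14291.0$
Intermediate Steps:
$o{\left(z,q \right)} = \sqrt{q^{2} + z^{2}}$
$- 711 o{\left(2,11 - -9 \right)} = - 711 \sqrt{\left(11 - -9\right)^{2} + 2^{2}} = - 711 \sqrt{\left(11 + 9\right)^{2} + 4} = - 711 \sqrt{20^{2} + 4} = - 711 \sqrt{400 + 4} = - 711 \sqrt{404} = - 711 \cdot 2 \sqrt{101} = - 1422 \sqrt{101}$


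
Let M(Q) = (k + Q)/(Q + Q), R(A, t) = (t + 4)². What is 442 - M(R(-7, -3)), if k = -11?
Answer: 447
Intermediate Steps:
R(A, t) = (4 + t)²
M(Q) = (-11 + Q)/(2*Q) (M(Q) = (-11 + Q)/(Q + Q) = (-11 + Q)/((2*Q)) = (-11 + Q)*(1/(2*Q)) = (-11 + Q)/(2*Q))
442 - M(R(-7, -3)) = 442 - (-11 + (4 - 3)²)/(2*((4 - 3)²)) = 442 - (-11 + 1²)/(2*(1²)) = 442 - (-11 + 1)/(2*1) = 442 - (-10)/2 = 442 - 1*(-5) = 442 + 5 = 447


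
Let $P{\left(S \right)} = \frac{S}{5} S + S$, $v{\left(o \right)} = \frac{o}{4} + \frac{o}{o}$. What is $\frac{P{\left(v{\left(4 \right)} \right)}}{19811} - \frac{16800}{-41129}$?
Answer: $\frac{151336346}{370366645} \approx 0.40861$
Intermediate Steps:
$v{\left(o \right)} = 1 + \frac{o}{4}$ ($v{\left(o \right)} = o \frac{1}{4} + 1 = \frac{o}{4} + 1 = 1 + \frac{o}{4}$)
$P{\left(S \right)} = S + \frac{S^{2}}{5}$ ($P{\left(S \right)} = S \frac{1}{5} S + S = \frac{S}{5} S + S = \frac{S^{2}}{5} + S = S + \frac{S^{2}}{5}$)
$\frac{P{\left(v{\left(4 \right)} \right)}}{19811} - \frac{16800}{-41129} = \frac{\frac{1}{5} \left(1 + \frac{1}{4} \cdot 4\right) \left(5 + \left(1 + \frac{1}{4} \cdot 4\right)\right)}{19811} - \frac{16800}{-41129} = \frac{\left(1 + 1\right) \left(5 + \left(1 + 1\right)\right)}{5} \cdot \frac{1}{19811} - - \frac{16800}{41129} = \frac{1}{5} \cdot 2 \left(5 + 2\right) \frac{1}{19811} + \frac{16800}{41129} = \frac{1}{5} \cdot 2 \cdot 7 \cdot \frac{1}{19811} + \frac{16800}{41129} = \frac{14}{5} \cdot \frac{1}{19811} + \frac{16800}{41129} = \frac{14}{99055} + \frac{16800}{41129} = \frac{151336346}{370366645}$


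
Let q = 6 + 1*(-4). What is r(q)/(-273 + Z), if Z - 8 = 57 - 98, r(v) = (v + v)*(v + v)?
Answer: -8/153 ≈ -0.052288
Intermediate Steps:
q = 2 (q = 6 - 4 = 2)
r(v) = 4*v**2 (r(v) = (2*v)*(2*v) = 4*v**2)
Z = -33 (Z = 8 + (57 - 98) = 8 - 41 = -33)
r(q)/(-273 + Z) = (4*2**2)/(-273 - 33) = (4*4)/(-306) = -1/306*16 = -8/153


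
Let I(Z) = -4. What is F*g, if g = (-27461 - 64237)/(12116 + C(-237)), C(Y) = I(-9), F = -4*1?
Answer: 45849/1514 ≈ 30.283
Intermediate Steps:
F = -4
C(Y) = -4
g = -45849/6056 (g = (-27461 - 64237)/(12116 - 4) = -91698/12112 = -91698*1/12112 = -45849/6056 ≈ -7.5708)
F*g = -4*(-45849/6056) = 45849/1514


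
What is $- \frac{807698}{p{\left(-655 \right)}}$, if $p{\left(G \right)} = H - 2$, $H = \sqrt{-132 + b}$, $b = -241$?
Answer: $\frac{1615396}{377} + \frac{807698 i \sqrt{373}}{377} \approx 4284.9 + 41377.0 i$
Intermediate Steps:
$H = i \sqrt{373}$ ($H = \sqrt{-132 - 241} = \sqrt{-373} = i \sqrt{373} \approx 19.313 i$)
$p{\left(G \right)} = -2 + i \sqrt{373}$ ($p{\left(G \right)} = i \sqrt{373} - 2 = -2 + i \sqrt{373}$)
$- \frac{807698}{p{\left(-655 \right)}} = - \frac{807698}{-2 + i \sqrt{373}}$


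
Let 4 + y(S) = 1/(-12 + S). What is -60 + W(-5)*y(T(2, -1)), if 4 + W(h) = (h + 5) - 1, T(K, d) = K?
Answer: -79/2 ≈ -39.500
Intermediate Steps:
y(S) = -4 + 1/(-12 + S)
W(h) = h (W(h) = -4 + ((h + 5) - 1) = -4 + ((5 + h) - 1) = -4 + (4 + h) = h)
-60 + W(-5)*y(T(2, -1)) = -60 - 5*(49 - 4*2)/(-12 + 2) = -60 - 5*(49 - 8)/(-10) = -60 - (-1)*41/2 = -60 - 5*(-41/10) = -60 + 41/2 = -79/2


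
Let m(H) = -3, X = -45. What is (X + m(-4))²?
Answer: 2304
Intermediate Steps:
(X + m(-4))² = (-45 - 3)² = (-48)² = 2304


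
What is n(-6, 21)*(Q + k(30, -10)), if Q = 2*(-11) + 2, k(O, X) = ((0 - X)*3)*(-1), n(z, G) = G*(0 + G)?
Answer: -22050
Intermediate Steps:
n(z, G) = G² (n(z, G) = G*G = G²)
k(O, X) = 3*X (k(O, X) = (-X*3)*(-1) = -3*X*(-1) = 3*X)
Q = -20 (Q = -22 + 2 = -20)
n(-6, 21)*(Q + k(30, -10)) = 21²*(-20 + 3*(-10)) = 441*(-20 - 30) = 441*(-50) = -22050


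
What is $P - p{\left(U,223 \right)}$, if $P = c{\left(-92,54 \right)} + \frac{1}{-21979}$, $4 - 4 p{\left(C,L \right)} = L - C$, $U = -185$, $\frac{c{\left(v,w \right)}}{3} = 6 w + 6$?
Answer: $\frac{23979088}{21979} \approx 1091.0$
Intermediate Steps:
$c{\left(v,w \right)} = 18 + 18 w$ ($c{\left(v,w \right)} = 3 \left(6 w + 6\right) = 3 \left(6 + 6 w\right) = 18 + 18 w$)
$p{\left(C,L \right)} = 1 - \frac{L}{4} + \frac{C}{4}$ ($p{\left(C,L \right)} = 1 - \frac{L - C}{4} = 1 + \left(- \frac{L}{4} + \frac{C}{4}\right) = 1 - \frac{L}{4} + \frac{C}{4}$)
$P = \frac{21759209}{21979}$ ($P = \left(18 + 18 \cdot 54\right) + \frac{1}{-21979} = \left(18 + 972\right) - \frac{1}{21979} = 990 - \frac{1}{21979} = \frac{21759209}{21979} \approx 990.0$)
$P - p{\left(U,223 \right)} = \frac{21759209}{21979} - \left(1 - \frac{223}{4} + \frac{1}{4} \left(-185\right)\right) = \frac{21759209}{21979} - \left(1 - \frac{223}{4} - \frac{185}{4}\right) = \frac{21759209}{21979} - -101 = \frac{21759209}{21979} + 101 = \frac{23979088}{21979}$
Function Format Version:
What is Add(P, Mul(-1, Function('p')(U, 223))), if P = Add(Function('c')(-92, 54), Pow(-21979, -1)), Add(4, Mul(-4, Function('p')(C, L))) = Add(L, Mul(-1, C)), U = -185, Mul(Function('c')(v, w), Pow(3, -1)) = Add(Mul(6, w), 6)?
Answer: Rational(23979088, 21979) ≈ 1091.0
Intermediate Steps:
Function('c')(v, w) = Add(18, Mul(18, w)) (Function('c')(v, w) = Mul(3, Add(Mul(6, w), 6)) = Mul(3, Add(6, Mul(6, w))) = Add(18, Mul(18, w)))
Function('p')(C, L) = Add(1, Mul(Rational(-1, 4), L), Mul(Rational(1, 4), C)) (Function('p')(C, L) = Add(1, Mul(Rational(-1, 4), Add(L, Mul(-1, C)))) = Add(1, Add(Mul(Rational(-1, 4), L), Mul(Rational(1, 4), C))) = Add(1, Mul(Rational(-1, 4), L), Mul(Rational(1, 4), C)))
P = Rational(21759209, 21979) (P = Add(Add(18, Mul(18, 54)), Pow(-21979, -1)) = Add(Add(18, 972), Rational(-1, 21979)) = Add(990, Rational(-1, 21979)) = Rational(21759209, 21979) ≈ 990.00)
Add(P, Mul(-1, Function('p')(U, 223))) = Add(Rational(21759209, 21979), Mul(-1, Add(1, Mul(Rational(-1, 4), 223), Mul(Rational(1, 4), -185)))) = Add(Rational(21759209, 21979), Mul(-1, Add(1, Rational(-223, 4), Rational(-185, 4)))) = Add(Rational(21759209, 21979), Mul(-1, -101)) = Add(Rational(21759209, 21979), 101) = Rational(23979088, 21979)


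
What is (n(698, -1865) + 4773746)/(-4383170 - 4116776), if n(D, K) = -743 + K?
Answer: -2385569/4249973 ≈ -0.56131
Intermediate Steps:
(n(698, -1865) + 4773746)/(-4383170 - 4116776) = ((-743 - 1865) + 4773746)/(-4383170 - 4116776) = (-2608 + 4773746)/(-8499946) = 4771138*(-1/8499946) = -2385569/4249973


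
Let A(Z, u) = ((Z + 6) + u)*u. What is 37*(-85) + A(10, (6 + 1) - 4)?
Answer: -3088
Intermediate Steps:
A(Z, u) = u*(6 + Z + u) (A(Z, u) = ((6 + Z) + u)*u = (6 + Z + u)*u = u*(6 + Z + u))
37*(-85) + A(10, (6 + 1) - 4) = 37*(-85) + ((6 + 1) - 4)*(6 + 10 + ((6 + 1) - 4)) = -3145 + (7 - 4)*(6 + 10 + (7 - 4)) = -3145 + 3*(6 + 10 + 3) = -3145 + 3*19 = -3145 + 57 = -3088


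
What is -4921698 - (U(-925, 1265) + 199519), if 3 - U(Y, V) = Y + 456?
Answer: -5121689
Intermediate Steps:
U(Y, V) = -453 - Y (U(Y, V) = 3 - (Y + 456) = 3 - (456 + Y) = 3 + (-456 - Y) = -453 - Y)
-4921698 - (U(-925, 1265) + 199519) = -4921698 - ((-453 - 1*(-925)) + 199519) = -4921698 - ((-453 + 925) + 199519) = -4921698 - (472 + 199519) = -4921698 - 1*199991 = -4921698 - 199991 = -5121689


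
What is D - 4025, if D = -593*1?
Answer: -4618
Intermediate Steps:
D = -593
D - 4025 = -593 - 4025 = -4618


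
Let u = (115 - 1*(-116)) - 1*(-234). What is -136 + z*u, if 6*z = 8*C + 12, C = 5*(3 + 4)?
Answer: 22494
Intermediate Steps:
C = 35 (C = 5*7 = 35)
u = 465 (u = (115 + 116) + 234 = 231 + 234 = 465)
z = 146/3 (z = (8*35 + 12)/6 = (280 + 12)/6 = (⅙)*292 = 146/3 ≈ 48.667)
-136 + z*u = -136 + (146/3)*465 = -136 + 22630 = 22494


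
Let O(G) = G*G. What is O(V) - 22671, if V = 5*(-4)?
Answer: -22271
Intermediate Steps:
V = -20
O(G) = G²
O(V) - 22671 = (-20)² - 22671 = 400 - 22671 = -22271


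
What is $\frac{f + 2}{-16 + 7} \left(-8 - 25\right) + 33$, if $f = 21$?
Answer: $\frac{352}{3} \approx 117.33$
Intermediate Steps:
$\frac{f + 2}{-16 + 7} \left(-8 - 25\right) + 33 = \frac{21 + 2}{-16 + 7} \left(-8 - 25\right) + 33 = \frac{23}{-9} \left(-33\right) + 33 = 23 \left(- \frac{1}{9}\right) \left(-33\right) + 33 = \left(- \frac{23}{9}\right) \left(-33\right) + 33 = \frac{253}{3} + 33 = \frac{352}{3}$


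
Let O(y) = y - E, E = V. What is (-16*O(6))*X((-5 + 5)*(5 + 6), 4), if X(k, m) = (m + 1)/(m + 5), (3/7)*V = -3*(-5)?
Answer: 2320/9 ≈ 257.78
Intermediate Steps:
V = 35 (V = 7*(-3*(-5))/3 = (7/3)*15 = 35)
E = 35
O(y) = -35 + y (O(y) = y - 1*35 = y - 35 = -35 + y)
X(k, m) = (1 + m)/(5 + m)
(-16*O(6))*X((-5 + 5)*(5 + 6), 4) = (-16*(-35 + 6))*((1 + 4)/(5 + 4)) = (-16*(-29))*(5/9) = 464*((⅑)*5) = 464*(5/9) = 2320/9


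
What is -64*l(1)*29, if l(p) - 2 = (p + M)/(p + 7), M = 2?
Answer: -4408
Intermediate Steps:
l(p) = 2 + (2 + p)/(7 + p) (l(p) = 2 + (p + 2)/(p + 7) = 2 + (2 + p)/(7 + p))
-64*l(1)*29 = -64*(16 + 3*1)/(7 + 1)*29 = -64*(16 + 3)/8*29 = -8*19*29 = -64*19/8*29 = -152*29 = -4408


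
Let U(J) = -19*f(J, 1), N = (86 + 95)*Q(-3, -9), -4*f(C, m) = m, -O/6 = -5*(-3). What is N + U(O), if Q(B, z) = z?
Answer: -6497/4 ≈ -1624.3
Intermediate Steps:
O = -90 (O = -(-30)*(-3) = -6*15 = -90)
f(C, m) = -m/4
N = -1629 (N = (86 + 95)*(-9) = 181*(-9) = -1629)
U(J) = 19/4 (U(J) = -(-19)/4 = -19*(-¼) = 19/4)
N + U(O) = -1629 + 19/4 = -6497/4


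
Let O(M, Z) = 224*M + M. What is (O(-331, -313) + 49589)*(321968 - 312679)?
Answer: -231166054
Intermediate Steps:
O(M, Z) = 225*M
(O(-331, -313) + 49589)*(321968 - 312679) = (225*(-331) + 49589)*(321968 - 312679) = (-74475 + 49589)*9289 = -24886*9289 = -231166054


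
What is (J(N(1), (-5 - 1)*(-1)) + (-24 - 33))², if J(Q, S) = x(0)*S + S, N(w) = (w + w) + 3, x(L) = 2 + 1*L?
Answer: 1521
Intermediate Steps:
x(L) = 2 + L
N(w) = 3 + 2*w (N(w) = 2*w + 3 = 3 + 2*w)
J(Q, S) = 3*S (J(Q, S) = (2 + 0)*S + S = 2*S + S = 3*S)
(J(N(1), (-5 - 1)*(-1)) + (-24 - 33))² = (3*((-5 - 1)*(-1)) + (-24 - 33))² = (3*(-6*(-1)) - 57)² = (3*6 - 57)² = (18 - 57)² = (-39)² = 1521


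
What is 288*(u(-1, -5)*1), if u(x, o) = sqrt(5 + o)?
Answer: 0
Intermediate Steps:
288*(u(-1, -5)*1) = 288*(sqrt(5 - 5)*1) = 288*(sqrt(0)*1) = 288*(0*1) = 288*0 = 0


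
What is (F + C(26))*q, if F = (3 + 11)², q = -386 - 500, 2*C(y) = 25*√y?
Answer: -173656 - 11075*√26 ≈ -2.3013e+5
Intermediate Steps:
C(y) = 25*√y/2 (C(y) = (25*√y)/2 = 25*√y/2)
q = -886
F = 196 (F = 14² = 196)
(F + C(26))*q = (196 + 25*√26/2)*(-886) = -173656 - 11075*√26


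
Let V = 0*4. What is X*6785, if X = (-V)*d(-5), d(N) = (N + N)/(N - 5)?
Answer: 0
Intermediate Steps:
d(N) = 2*N/(-5 + N) (d(N) = (2*N)/(-5 + N) = 2*N/(-5 + N))
V = 0
X = 0 (X = (-1*0)*(2*(-5)/(-5 - 5)) = 0*(2*(-5)/(-10)) = 0*(2*(-5)*(-⅒)) = 0*1 = 0)
X*6785 = 0*6785 = 0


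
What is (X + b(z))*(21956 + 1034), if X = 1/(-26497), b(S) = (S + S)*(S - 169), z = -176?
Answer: 73977122660210/26497 ≈ 2.7919e+9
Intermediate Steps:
b(S) = 2*S*(-169 + S) (b(S) = (2*S)*(-169 + S) = 2*S*(-169 + S))
X = -1/26497 ≈ -3.7740e-5
(X + b(z))*(21956 + 1034) = (-1/26497 + 2*(-176)*(-169 - 176))*(21956 + 1034) = (-1/26497 + 2*(-176)*(-345))*22990 = (-1/26497 + 121440)*22990 = (3217795679/26497)*22990 = 73977122660210/26497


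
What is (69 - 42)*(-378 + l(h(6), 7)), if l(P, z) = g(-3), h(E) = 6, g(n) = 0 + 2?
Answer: -10152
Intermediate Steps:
g(n) = 2
l(P, z) = 2
(69 - 42)*(-378 + l(h(6), 7)) = (69 - 42)*(-378 + 2) = 27*(-376) = -10152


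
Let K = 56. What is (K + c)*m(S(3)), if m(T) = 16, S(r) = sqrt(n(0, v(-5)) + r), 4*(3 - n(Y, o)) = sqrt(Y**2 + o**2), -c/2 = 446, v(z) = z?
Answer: -13376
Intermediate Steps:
c = -892 (c = -2*446 = -892)
n(Y, o) = 3 - sqrt(Y**2 + o**2)/4
S(r) = sqrt(7/4 + r) (S(r) = sqrt((3 - sqrt(0**2 + (-5)**2)/4) + r) = sqrt((3 - sqrt(0 + 25)/4) + r) = sqrt((3 - sqrt(25)/4) + r) = sqrt((3 - 1/4*5) + r) = sqrt((3 - 5/4) + r) = sqrt(7/4 + r))
(K + c)*m(S(3)) = (56 - 892)*16 = -836*16 = -13376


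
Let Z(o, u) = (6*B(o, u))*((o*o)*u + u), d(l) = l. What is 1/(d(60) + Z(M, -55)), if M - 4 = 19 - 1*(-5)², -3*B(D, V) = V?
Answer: -1/30190 ≈ -3.3124e-5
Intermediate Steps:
B(D, V) = -V/3
M = -2 (M = 4 + (19 - 1*(-5)²) = 4 + (19 - 1*25) = 4 + (19 - 25) = 4 - 6 = -2)
Z(o, u) = -2*u*(u + u*o²) (Z(o, u) = (6*(-u/3))*((o*o)*u + u) = (-2*u)*(o²*u + u) = (-2*u)*(u*o² + u) = (-2*u)*(u + u*o²) = -2*u*(u + u*o²))
1/(d(60) + Z(M, -55)) = 1/(60 + 2*(-55)²*(-1 - 1*(-2)²)) = 1/(60 + 2*3025*(-1 - 1*4)) = 1/(60 + 2*3025*(-1 - 4)) = 1/(60 + 2*3025*(-5)) = 1/(60 - 30250) = 1/(-30190) = -1/30190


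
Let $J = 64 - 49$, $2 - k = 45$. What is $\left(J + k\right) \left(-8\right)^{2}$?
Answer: $-1792$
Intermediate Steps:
$k = -43$ ($k = 2 - 45 = -43$)
$J = 15$
$\left(J + k\right) \left(-8\right)^{2} = \left(15 - 43\right) \left(-8\right)^{2} = \left(-28\right) 64 = -1792$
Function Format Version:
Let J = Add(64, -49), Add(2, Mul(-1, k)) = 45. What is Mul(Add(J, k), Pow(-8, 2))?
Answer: -1792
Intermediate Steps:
k = -43 (k = Add(2, Mul(-1, 45)) = Add(2, -45) = -43)
J = 15
Mul(Add(J, k), Pow(-8, 2)) = Mul(Add(15, -43), Pow(-8, 2)) = Mul(-28, 64) = -1792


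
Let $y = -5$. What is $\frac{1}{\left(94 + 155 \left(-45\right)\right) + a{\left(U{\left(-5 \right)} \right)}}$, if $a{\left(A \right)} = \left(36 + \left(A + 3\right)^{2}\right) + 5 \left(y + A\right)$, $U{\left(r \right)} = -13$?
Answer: $- \frac{1}{6835} \approx -0.00014631$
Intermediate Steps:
$a{\left(A \right)} = 11 + \left(3 + A\right)^{2} + 5 A$ ($a{\left(A \right)} = \left(36 + \left(A + 3\right)^{2}\right) + 5 \left(-5 + A\right) = \left(36 + \left(3 + A\right)^{2}\right) + \left(-25 + 5 A\right) = 11 + \left(3 + A\right)^{2} + 5 A$)
$\frac{1}{\left(94 + 155 \left(-45\right)\right) + a{\left(U{\left(-5 \right)} \right)}} = \frac{1}{\left(94 + 155 \left(-45\right)\right) + \left(20 + \left(-13\right)^{2} + 11 \left(-13\right)\right)} = \frac{1}{\left(94 - 6975\right) + \left(20 + 169 - 143\right)} = \frac{1}{-6881 + 46} = \frac{1}{-6835} = - \frac{1}{6835}$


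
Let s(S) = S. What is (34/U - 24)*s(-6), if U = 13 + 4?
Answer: 132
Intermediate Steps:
U = 17
(34/U - 24)*s(-6) = (34/17 - 24)*(-6) = (34*(1/17) - 24)*(-6) = (2 - 24)*(-6) = -22*(-6) = 132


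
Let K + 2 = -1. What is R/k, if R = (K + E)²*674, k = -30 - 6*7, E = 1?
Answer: -337/9 ≈ -37.444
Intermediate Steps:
K = -3 (K = -2 - 1 = -3)
k = -72 (k = -30 - 42 = -72)
R = 2696 (R = (-3 + 1)²*674 = (-2)²*674 = 4*674 = 2696)
R/k = 2696/(-72) = 2696*(-1/72) = -337/9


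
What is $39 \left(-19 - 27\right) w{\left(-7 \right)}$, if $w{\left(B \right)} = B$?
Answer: $12558$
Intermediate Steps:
$39 \left(-19 - 27\right) w{\left(-7 \right)} = 39 \left(-19 - 27\right) \left(-7\right) = 39 \left(-46\right) \left(-7\right) = \left(-1794\right) \left(-7\right) = 12558$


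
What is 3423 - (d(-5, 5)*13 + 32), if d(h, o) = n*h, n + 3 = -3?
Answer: 3001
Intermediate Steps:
n = -6 (n = -3 - 3 = -6)
d(h, o) = -6*h
3423 - (d(-5, 5)*13 + 32) = 3423 - (-6*(-5)*13 + 32) = 3423 - (30*13 + 32) = 3423 - (390 + 32) = 3423 - 1*422 = 3423 - 422 = 3001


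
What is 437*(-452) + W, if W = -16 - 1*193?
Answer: -197733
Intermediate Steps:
W = -209 (W = -16 - 193 = -209)
437*(-452) + W = 437*(-452) - 209 = -197524 - 209 = -197733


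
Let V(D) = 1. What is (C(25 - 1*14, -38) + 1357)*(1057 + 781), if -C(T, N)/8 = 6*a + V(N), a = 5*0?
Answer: 2479462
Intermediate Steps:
a = 0
C(T, N) = -8 (C(T, N) = -8*(6*0 + 1) = -8*(0 + 1) = -8*1 = -8)
(C(25 - 1*14, -38) + 1357)*(1057 + 781) = (-8 + 1357)*(1057 + 781) = 1349*1838 = 2479462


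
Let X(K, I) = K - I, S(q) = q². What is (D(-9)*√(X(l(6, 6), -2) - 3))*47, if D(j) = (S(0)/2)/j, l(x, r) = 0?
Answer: 0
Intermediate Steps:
D(j) = 0 (D(j) = (0²/2)/j = (0*(½))/j = 0/j = 0)
(D(-9)*√(X(l(6, 6), -2) - 3))*47 = (0*√((0 - 1*(-2)) - 3))*47 = (0*√((0 + 2) - 3))*47 = (0*√(2 - 3))*47 = (0*√(-1))*47 = (0*I)*47 = 0*47 = 0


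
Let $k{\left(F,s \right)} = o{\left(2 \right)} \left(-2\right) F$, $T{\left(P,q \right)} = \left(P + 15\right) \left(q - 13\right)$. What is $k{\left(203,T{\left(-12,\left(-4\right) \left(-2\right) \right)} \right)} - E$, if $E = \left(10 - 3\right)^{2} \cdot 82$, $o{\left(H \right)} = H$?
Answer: $-4830$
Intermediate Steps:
$T{\left(P,q \right)} = \left(-13 + q\right) \left(15 + P\right)$ ($T{\left(P,q \right)} = \left(15 + P\right) \left(-13 + q\right) = \left(-13 + q\right) \left(15 + P\right)$)
$k{\left(F,s \right)} = - 4 F$ ($k{\left(F,s \right)} = 2 \left(-2\right) F = - 4 F$)
$E = 4018$ ($E = 7^{2} \cdot 82 = 49 \cdot 82 = 4018$)
$k{\left(203,T{\left(-12,\left(-4\right) \left(-2\right) \right)} \right)} - E = \left(-4\right) 203 - 4018 = -812 - 4018 = -4830$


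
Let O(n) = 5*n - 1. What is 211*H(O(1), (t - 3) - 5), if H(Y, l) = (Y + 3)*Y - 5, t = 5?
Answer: 4853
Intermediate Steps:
O(n) = -1 + 5*n
H(Y, l) = -5 + Y*(3 + Y) (H(Y, l) = (3 + Y)*Y - 5 = Y*(3 + Y) - 5 = -5 + Y*(3 + Y))
211*H(O(1), (t - 3) - 5) = 211*(-5 + (-1 + 5*1)**2 + 3*(-1 + 5*1)) = 211*(-5 + (-1 + 5)**2 + 3*(-1 + 5)) = 211*(-5 + 4**2 + 3*4) = 211*(-5 + 16 + 12) = 211*23 = 4853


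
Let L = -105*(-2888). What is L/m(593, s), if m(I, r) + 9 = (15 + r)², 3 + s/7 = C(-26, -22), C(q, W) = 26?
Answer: 303240/30967 ≈ 9.7924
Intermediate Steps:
s = 161 (s = -21 + 7*26 = -21 + 182 = 161)
m(I, r) = -9 + (15 + r)²
L = 303240
L/m(593, s) = 303240/(-9 + (15 + 161)²) = 303240/(-9 + 176²) = 303240/(-9 + 30976) = 303240/30967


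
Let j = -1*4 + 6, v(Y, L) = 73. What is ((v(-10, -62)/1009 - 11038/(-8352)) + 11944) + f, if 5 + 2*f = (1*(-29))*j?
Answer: 50200192919/4213584 ≈ 11914.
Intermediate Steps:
j = 2 (j = -4 + 6 = 2)
f = -63/2 (f = -5/2 + ((1*(-29))*2)/2 = -5/2 + (-29*2)/2 = -5/2 + (1/2)*(-58) = -5/2 - 29 = -63/2 ≈ -31.500)
((v(-10, -62)/1009 - 11038/(-8352)) + 11944) + f = ((73/1009 - 11038/(-8352)) + 11944) - 63/2 = ((73*(1/1009) - 11038*(-1/8352)) + 11944) - 63/2 = ((73/1009 + 5519/4176) + 11944) - 63/2 = (5873519/4213584 + 11944) - 63/2 = 50332920815/4213584 - 63/2 = 50200192919/4213584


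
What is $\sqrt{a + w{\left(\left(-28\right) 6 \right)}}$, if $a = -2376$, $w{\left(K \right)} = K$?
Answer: $4 i \sqrt{159} \approx 50.438 i$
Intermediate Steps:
$\sqrt{a + w{\left(\left(-28\right) 6 \right)}} = \sqrt{-2376 - 168} = \sqrt{-2544} = 4 i \sqrt{159}$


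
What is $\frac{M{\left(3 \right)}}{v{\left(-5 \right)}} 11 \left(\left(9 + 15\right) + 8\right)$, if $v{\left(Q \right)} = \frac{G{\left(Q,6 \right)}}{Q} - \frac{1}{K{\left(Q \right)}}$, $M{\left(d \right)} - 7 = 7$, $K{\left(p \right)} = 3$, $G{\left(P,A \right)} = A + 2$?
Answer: $- \frac{73920}{29} \approx -2549.0$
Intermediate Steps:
$G{\left(P,A \right)} = 2 + A$
$M{\left(d \right)} = 14$ ($M{\left(d \right)} = 7 + 7 = 14$)
$v{\left(Q \right)} = - \frac{1}{3} + \frac{8}{Q}$ ($v{\left(Q \right)} = \frac{2 + 6}{Q} - \frac{1}{3} = \frac{8}{Q} - \frac{1}{3} = - \frac{1}{3} + \frac{8}{Q}$)
$\frac{M{\left(3 \right)}}{v{\left(-5 \right)}} 11 \left(\left(9 + 15\right) + 8\right) = \frac{14}{\frac{1}{3} \frac{1}{-5} \left(24 - -5\right)} 11 \left(\left(9 + 15\right) + 8\right) = \frac{14}{\frac{1}{3} \left(- \frac{1}{5}\right) \left(24 + 5\right)} 11 \left(24 + 8\right) = \frac{14}{\frac{1}{3} \left(- \frac{1}{5}\right) 29} \cdot 11 \cdot 32 = \frac{14}{- \frac{29}{15}} \cdot 11 \cdot 32 = 14 \left(- \frac{15}{29}\right) 11 \cdot 32 = \left(- \frac{210}{29}\right) 11 \cdot 32 = \left(- \frac{2310}{29}\right) 32 = - \frac{73920}{29}$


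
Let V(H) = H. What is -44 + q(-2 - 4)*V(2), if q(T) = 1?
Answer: -42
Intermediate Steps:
-44 + q(-2 - 4)*V(2) = -44 + 1*2 = -44 + 2 = -42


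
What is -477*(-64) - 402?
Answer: 30126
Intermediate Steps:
-477*(-64) - 402 = 30528 - 402 = 30126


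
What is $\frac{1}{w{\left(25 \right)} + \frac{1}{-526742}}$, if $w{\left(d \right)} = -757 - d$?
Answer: $- \frac{526742}{411912245} \approx -0.0012788$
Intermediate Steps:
$\frac{1}{w{\left(25 \right)} + \frac{1}{-526742}} = \frac{1}{\left(-757 - 25\right) + \frac{1}{-526742}} = \frac{1}{\left(-757 - 25\right) - \frac{1}{526742}} = \frac{1}{-782 - \frac{1}{526742}} = \frac{1}{- \frac{411912245}{526742}} = - \frac{526742}{411912245}$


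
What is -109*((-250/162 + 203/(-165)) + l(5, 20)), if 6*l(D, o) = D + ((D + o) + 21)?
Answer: -5561507/8910 ≈ -624.19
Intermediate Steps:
l(D, o) = 7/2 + D/3 + o/6 (l(D, o) = (D + ((D + o) + 21))/6 = (D + (21 + D + o))/6 = (21 + o + 2*D)/6 = 7/2 + D/3 + o/6)
-109*((-250/162 + 203/(-165)) + l(5, 20)) = -109*((-250/162 + 203/(-165)) + (7/2 + (1/3)*5 + (1/6)*20)) = -109*((-250*1/162 + 203*(-1/165)) + (7/2 + 5/3 + 10/3)) = -109*((-125/81 - 203/165) + 17/2) = -109*(-12356/4455 + 17/2) = -109*51023/8910 = -5561507/8910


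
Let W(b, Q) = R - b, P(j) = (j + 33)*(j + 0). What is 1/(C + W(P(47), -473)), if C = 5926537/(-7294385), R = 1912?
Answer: -383915/709786843 ≈ -0.00054089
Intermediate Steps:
P(j) = j*(33 + j) (P(j) = (33 + j)*j = j*(33 + j))
W(b, Q) = 1912 - b
C = -311923/383915 (C = 5926537*(-1/7294385) = -311923/383915 ≈ -0.81248)
1/(C + W(P(47), -473)) = 1/(-311923/383915 + (1912 - 47*(33 + 47))) = 1/(-311923/383915 + (1912 - 47*80)) = 1/(-311923/383915 + (1912 - 1*3760)) = 1/(-311923/383915 + (1912 - 3760)) = 1/(-311923/383915 - 1848) = 1/(-709786843/383915) = -383915/709786843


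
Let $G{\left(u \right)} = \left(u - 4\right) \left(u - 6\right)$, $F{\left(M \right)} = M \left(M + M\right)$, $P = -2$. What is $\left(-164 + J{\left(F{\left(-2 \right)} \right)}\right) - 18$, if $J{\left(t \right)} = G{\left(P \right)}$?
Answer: $-134$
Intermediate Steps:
$F{\left(M \right)} = 2 M^{2}$ ($F{\left(M \right)} = M 2 M = 2 M^{2}$)
$G{\left(u \right)} = \left(-6 + u\right) \left(-4 + u\right)$ ($G{\left(u \right)} = \left(-4 + u\right) \left(u - 6\right) = \left(-4 + u\right) \left(-6 + u\right) = \left(-6 + u\right) \left(-4 + u\right)$)
$J{\left(t \right)} = 48$ ($J{\left(t \right)} = 24 + \left(-2\right)^{2} - -20 = 24 + 4 + 20 = 48$)
$\left(-164 + J{\left(F{\left(-2 \right)} \right)}\right) - 18 = \left(-164 + 48\right) - 18 = -116 - 18 = -134$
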